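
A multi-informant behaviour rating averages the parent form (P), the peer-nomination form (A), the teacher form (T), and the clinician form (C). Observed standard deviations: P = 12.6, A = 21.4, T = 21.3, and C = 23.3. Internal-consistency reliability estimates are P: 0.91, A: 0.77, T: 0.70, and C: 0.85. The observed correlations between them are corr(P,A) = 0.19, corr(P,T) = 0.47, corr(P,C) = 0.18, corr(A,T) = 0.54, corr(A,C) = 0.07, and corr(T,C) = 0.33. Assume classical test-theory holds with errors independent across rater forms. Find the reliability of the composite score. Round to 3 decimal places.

0.886

Var(P+A+T+C) = 12.6² + 21.4² + 21.3² + 23.3² + 2·[12.6·21.4·0.19 + 12.6·21.3·0.47 + 12.6·23.3·0.18 + 21.4·21.3·0.54 + 21.4·23.3·0.07 + 21.3·23.3·0.33] = 1613.3 + 1350.07 = 2963.37.
Under uncorrelated errors the observed covariances equal the true-score covariances, so only the own-variance terms attenuate.
True-score variance = [12.6²·0.91 + 21.4²·0.77 + 21.3²·0.70 + 23.3²·0.85] + 1350.07 = 1276.14 + 1350.07 = 2626.21.
Reliability = 2626.21 / 2963.37 = 0.886.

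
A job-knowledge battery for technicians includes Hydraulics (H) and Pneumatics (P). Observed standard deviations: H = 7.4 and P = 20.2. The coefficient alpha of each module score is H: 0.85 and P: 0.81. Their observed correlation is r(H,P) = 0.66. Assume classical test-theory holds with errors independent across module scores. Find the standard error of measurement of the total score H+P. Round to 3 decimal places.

Var(total) = 462.8 + 197.314 = 660.114.
True-score variance = 377.058 + 197.314 = 574.372, so reliability = 0.8701.
Error variance = 660.114 − 574.372 = 85.7416; SEM = √85.7416 = 9.260.

9.260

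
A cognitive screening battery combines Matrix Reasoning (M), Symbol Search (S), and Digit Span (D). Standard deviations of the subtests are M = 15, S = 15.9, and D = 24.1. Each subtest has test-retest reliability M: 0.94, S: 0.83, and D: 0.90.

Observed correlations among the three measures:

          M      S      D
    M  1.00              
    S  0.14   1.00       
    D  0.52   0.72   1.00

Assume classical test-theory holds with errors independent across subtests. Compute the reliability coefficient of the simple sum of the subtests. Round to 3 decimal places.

Var(M+S+D) = 15² + 15.9² + 24.1² + 2·[15·15.9·0.14 + 15·24.1·0.52 + 15.9·24.1·0.72] = 1058.62 + 994.534 = 2053.15.
With uncorrelated errors the cross-covariances are all true-score covariance, so they carry over unchanged; only the diagonal terms shrink to ρᵢσᵢ².
True-score variance = [15²·0.94 + 15.9²·0.83 + 24.1²·0.90] + 994.534 = 944.061 + 994.534 = 1938.59.
Reliability = 1938.59 / 2053.15 = 0.944.

0.944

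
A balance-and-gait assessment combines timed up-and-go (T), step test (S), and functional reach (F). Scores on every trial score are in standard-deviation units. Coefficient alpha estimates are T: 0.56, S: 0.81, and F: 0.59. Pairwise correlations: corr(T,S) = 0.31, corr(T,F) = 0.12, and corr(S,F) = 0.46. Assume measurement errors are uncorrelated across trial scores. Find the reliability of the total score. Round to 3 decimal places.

0.782

Var(T+S+F) = 3 + 2·[0.31 + 0.12 + 0.46] = 3 + 1.78 = 4.78.
With uncorrelated errors the cross-covariances are all true-score covariance, so they carry over unchanged; only the diagonal terms shrink to ρᵢσᵢ².
True-score variance = [0.56 + 0.81 + 0.59] + 1.78 = 1.96 + 1.78 = 3.74.
Reliability = 3.74 / 4.78 = 0.782.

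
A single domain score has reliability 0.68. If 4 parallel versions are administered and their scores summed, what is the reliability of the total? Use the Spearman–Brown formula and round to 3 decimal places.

ρ_k = kρ / (1 + (k−1)ρ) = 4·0.68 / (1 + 3·0.68) = 2.720 / 3.040 = 0.895.

0.895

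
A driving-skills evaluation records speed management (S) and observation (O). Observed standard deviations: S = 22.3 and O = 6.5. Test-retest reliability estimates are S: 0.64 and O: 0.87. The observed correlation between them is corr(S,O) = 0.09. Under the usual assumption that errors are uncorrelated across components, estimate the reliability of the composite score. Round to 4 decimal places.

0.6738

Var(S+O) = 22.3² + 6.5² + 2·[22.3·6.5·0.09] = 539.54 + 26.091 = 565.631.
With uncorrelated errors the cross-covariances are all true-score covariance, so they carry over unchanged; only the diagonal terms shrink to ρᵢσᵢ².
True-score variance = [22.3²·0.64 + 6.5²·0.87] + 26.091 = 355.023 + 26.091 = 381.114.
Reliability = 381.114 / 565.631 = 0.6738.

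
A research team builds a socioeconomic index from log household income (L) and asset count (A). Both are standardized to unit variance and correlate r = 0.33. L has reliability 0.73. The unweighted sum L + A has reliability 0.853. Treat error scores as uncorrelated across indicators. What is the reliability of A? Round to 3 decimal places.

Var(L+A) = 2 + 2·0.33 = 2.660.
True-score variance = ρ_L + ρ_A + 2·0.33, so 0.853 = (0.73 + ρ_A + 0.66) / 2.660.
ρ_A = 0.853·2.660 − 0.73 − 0.66 = 0.879.

0.879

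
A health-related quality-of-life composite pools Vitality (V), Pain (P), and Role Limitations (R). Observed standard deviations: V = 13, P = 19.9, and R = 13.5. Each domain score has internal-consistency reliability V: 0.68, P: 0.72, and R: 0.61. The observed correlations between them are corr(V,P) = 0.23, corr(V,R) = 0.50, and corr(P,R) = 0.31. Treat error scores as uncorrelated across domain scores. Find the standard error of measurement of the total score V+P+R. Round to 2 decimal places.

Var(total) = 747.26 + 461.065 = 1208.33.
True-score variance = 511.22 + 461.065 = 972.285, so reliability = 0.8047.
Error variance = 1208.33 − 972.285 = 236.04; SEM = √236.04 = 15.36.

15.36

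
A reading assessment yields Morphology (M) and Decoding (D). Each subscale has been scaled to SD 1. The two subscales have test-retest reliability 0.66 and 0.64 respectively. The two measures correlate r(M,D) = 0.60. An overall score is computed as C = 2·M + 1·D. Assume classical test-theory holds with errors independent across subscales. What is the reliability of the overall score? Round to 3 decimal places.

0.768

Var(C) = 2² + 1 + 2·[2·0.60] = 5 + 2.4 = 7.4.
Because errors are independent across components, Cov(Tᵢ,Tⱼ) = Cov(Xᵢ,Xⱼ); the off-diagonal part of the true-score variance is the same as above.
True-score variance = [2²·0.66 + 0.64] + 2.4 = 3.28 + 2.4 = 5.68.
Reliability = 5.68 / 7.4 = 0.768.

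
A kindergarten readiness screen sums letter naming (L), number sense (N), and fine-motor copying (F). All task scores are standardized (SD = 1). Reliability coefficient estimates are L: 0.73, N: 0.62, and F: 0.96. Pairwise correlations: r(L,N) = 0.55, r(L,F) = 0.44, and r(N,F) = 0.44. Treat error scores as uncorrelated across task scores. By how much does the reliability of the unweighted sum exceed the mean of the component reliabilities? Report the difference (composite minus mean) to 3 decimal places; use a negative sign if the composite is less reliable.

0.112

Var(sum) = 3 + 2.86 = 5.86; true-score variance = 2.31 + 2.86 = 5.17; composite reliability = 0.8823.
Mean component reliability = 0.7700.
Difference = 0.8823 − 0.7700 = 0.112.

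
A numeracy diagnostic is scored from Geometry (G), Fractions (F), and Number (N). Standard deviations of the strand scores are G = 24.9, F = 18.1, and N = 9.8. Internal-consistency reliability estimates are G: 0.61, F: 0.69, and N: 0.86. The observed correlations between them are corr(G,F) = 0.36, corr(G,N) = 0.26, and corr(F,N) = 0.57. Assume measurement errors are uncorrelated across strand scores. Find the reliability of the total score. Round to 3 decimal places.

0.790

Var(G+F+N) = 24.9² + 18.1² + 9.8² + 2·[24.9·18.1·0.36 + 24.9·9.8·0.26 + 18.1·9.8·0.57] = 1043.66 + 653.6 = 1697.26.
With uncorrelated errors the cross-covariances are all true-score covariance, so they carry over unchanged; only the diagonal terms shrink to ρᵢσᵢ².
True-score variance = [24.9²·0.61 + 18.1²·0.69 + 9.8²·0.86] + 653.6 = 686.851 + 653.6 = 1340.45.
Reliability = 1340.45 / 1697.26 = 0.790.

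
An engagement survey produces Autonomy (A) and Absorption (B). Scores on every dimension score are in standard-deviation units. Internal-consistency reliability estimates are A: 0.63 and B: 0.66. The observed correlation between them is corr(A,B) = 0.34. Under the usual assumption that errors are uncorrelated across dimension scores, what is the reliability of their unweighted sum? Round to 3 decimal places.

0.735

Var(A+B) = 2 + 2·[0.34] = 2 + 0.68 = 2.68.
Under uncorrelated errors the observed covariances equal the true-score covariances, so only the own-variance terms attenuate.
True-score variance = [0.63 + 0.66] + 0.68 = 1.29 + 0.68 = 1.97.
Reliability = 1.97 / 2.68 = 0.735.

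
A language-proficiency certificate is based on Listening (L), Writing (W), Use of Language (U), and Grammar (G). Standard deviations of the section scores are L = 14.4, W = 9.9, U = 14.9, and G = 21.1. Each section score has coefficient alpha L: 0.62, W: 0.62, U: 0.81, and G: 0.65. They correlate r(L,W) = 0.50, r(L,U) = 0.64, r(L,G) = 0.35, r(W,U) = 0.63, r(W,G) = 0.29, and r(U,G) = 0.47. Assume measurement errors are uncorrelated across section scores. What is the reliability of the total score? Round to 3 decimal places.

0.858

Var(L+W+U+G) = 14.4² + 9.9² + 14.9² + 21.1² + 2·[14.4·9.9·0.50 + 14.4·14.9·0.64 + 14.4·21.1·0.35 + 9.9·14.9·0.63 + 9.9·21.1·0.29 + 14.9·21.1·0.47] = 972.59 + 1232.43 = 2205.02.
Under uncorrelated errors the observed covariances equal the true-score covariances, so only the own-variance terms attenuate.
True-score variance = [14.4²·0.62 + 9.9²·0.62 + 14.9²·0.81 + 21.1²·0.65] + 1232.43 = 658.544 + 1232.43 = 1890.97.
Reliability = 1890.97 / 2205.02 = 0.858.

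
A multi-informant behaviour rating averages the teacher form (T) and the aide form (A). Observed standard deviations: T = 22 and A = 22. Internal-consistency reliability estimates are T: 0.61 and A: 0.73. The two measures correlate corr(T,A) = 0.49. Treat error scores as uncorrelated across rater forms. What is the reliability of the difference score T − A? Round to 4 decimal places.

Var(T−A) = 22² + 22² − 2·22·22·0.49 = 968 − 474.32 = 493.68.
With uncorrelated errors the cross-covariances are all true-score covariance, so they carry over unchanged; only the diagonal terms shrink to ρᵢσᵢ².
True-score variance = [22²·0.61 + 22²·0.73] − 474.32 = 648.56 − 474.32 = 174.24.
Reliability = 174.24 / 493.68 = 0.3529.

0.3529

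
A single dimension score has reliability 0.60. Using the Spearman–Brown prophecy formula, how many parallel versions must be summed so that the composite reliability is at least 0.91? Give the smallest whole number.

k ≥ ρ*(1−ρ₁)/(ρ₁(1−ρ*)) = 0.91·0.40 / (0.60·0.09) = 6.741.
Smallest integer k = 7.

7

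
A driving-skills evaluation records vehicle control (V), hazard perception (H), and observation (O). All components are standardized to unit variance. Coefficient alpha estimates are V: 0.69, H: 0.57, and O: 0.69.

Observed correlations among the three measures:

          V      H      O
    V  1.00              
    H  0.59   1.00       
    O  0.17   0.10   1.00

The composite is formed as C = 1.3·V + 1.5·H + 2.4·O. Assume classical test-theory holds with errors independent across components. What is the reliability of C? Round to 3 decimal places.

0.762

Var(C) = 1.3² + 1.5² + 2.4² + 2·[1.95·0.59 + 3.12·0.17 + 3.6·0.10] = 9.7 + 4.0818 = 13.7818.
With uncorrelated errors the cross-covariances are all true-score covariance, so they carry over unchanged; only the diagonal terms shrink to ρᵢσᵢ².
True-score variance = [1.3²·0.69 + 1.5²·0.57 + 2.4²·0.69] + 4.0818 = 6.423 + 4.0818 = 10.5048.
Reliability = 10.5048 / 13.7818 = 0.762.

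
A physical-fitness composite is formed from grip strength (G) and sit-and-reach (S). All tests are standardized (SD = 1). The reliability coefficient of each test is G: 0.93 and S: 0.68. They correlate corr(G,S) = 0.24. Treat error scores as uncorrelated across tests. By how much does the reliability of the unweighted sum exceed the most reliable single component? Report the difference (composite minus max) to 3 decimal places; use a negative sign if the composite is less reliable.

Var(sum) = 2 + 0.48 = 2.48; true-score variance = 1.61 + 0.48 = 2.09; composite reliability = 0.8427.
Max component reliability = 0.9300.
Difference = 0.8427 − 0.9300 = -0.087.

-0.087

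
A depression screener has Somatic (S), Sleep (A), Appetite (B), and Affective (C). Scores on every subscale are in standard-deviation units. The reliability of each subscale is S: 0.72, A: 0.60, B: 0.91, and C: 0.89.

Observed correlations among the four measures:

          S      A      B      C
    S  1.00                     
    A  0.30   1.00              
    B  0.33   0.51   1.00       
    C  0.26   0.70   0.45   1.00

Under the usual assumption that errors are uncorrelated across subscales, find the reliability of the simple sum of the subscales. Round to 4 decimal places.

Var(S+A+B+C) = 4 + 2·[0.30 + 0.33 + 0.26 + 0.51 + 0.70 + 0.45] = 4 + 5.1 = 9.1.
Under uncorrelated errors the observed covariances equal the true-score covariances, so only the own-variance terms attenuate.
True-score variance = [0.72 + 0.60 + 0.91 + 0.89] + 5.1 = 3.12 + 5.1 = 8.22.
Reliability = 8.22 / 9.1 = 0.9033.

0.9033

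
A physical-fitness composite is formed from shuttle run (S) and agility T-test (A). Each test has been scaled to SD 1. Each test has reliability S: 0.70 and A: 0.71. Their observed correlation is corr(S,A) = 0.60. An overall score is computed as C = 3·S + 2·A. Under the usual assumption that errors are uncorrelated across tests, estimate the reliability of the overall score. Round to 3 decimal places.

0.809

Var(C) = 3² + 2² + 2·[6·0.60] = 13 + 7.2 = 20.2.
Because errors are independent across components, Cov(Tᵢ,Tⱼ) = Cov(Xᵢ,Xⱼ); the off-diagonal part of the true-score variance is the same as above.
True-score variance = [3²·0.70 + 2²·0.71] + 7.2 = 9.14 + 7.2 = 16.34.
Reliability = 16.34 / 20.2 = 0.809.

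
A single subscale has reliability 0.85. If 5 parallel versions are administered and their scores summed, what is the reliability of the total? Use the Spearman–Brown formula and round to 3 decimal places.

0.966

ρ_k = kρ / (1 + (k−1)ρ) = 5·0.85 / (1 + 4·0.85) = 4.250 / 4.400 = 0.966.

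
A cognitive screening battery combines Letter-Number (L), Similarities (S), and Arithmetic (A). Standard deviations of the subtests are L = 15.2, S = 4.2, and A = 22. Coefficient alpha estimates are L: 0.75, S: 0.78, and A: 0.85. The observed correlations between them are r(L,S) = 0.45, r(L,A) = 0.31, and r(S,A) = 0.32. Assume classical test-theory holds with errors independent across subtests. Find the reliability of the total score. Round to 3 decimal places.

Var(L+S+A) = 15.2² + 4.2² + 22² + 2·[15.2·4.2·0.45 + 15.2·22·0.31 + 4.2·22·0.32] = 732.68 + 323.92 = 1056.6.
With uncorrelated errors the cross-covariances are all true-score covariance, so they carry over unchanged; only the diagonal terms shrink to ρᵢσᵢ².
True-score variance = [15.2²·0.75 + 4.2²·0.78 + 22²·0.85] + 323.92 = 598.439 + 323.92 = 922.359.
Reliability = 922.359 / 1056.6 = 0.873.

0.873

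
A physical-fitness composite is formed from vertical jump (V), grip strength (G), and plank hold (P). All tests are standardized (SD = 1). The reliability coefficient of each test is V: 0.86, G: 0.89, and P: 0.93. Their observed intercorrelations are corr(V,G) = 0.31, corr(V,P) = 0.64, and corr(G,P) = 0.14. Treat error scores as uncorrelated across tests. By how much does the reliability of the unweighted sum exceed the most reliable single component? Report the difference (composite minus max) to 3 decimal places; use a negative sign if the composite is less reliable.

Var(sum) = 3 + 2.18 = 5.18; true-score variance = 2.68 + 2.18 = 4.86; composite reliability = 0.9382.
Max component reliability = 0.9300.
Difference = 0.9382 − 0.9300 = 0.008.

0.008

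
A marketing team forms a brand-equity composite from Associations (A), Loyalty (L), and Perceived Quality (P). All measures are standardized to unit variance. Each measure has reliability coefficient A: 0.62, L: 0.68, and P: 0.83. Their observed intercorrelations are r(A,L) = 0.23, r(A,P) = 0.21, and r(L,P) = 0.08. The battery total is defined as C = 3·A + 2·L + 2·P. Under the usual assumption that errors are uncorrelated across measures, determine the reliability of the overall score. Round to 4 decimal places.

0.7653

Var(C) = 3² + 2² + 2² + 2·[6·0.23 + 6·0.21 + 4·0.08] = 17 + 5.92 = 22.92.
Because errors are independent across components, Cov(Tᵢ,Tⱼ) = Cov(Xᵢ,Xⱼ); the off-diagonal part of the true-score variance is the same as above.
True-score variance = [3²·0.62 + 2²·0.68 + 2²·0.83] + 5.92 = 11.62 + 5.92 = 17.54.
Reliability = 17.54 / 22.92 = 0.7653.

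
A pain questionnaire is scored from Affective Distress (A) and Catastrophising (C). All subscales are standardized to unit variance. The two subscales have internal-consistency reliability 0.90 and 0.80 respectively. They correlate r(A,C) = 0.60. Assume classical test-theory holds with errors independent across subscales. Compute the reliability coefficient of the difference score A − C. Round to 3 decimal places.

0.625

Var(A−C) = 1 + 1 − 2·0.60 = 2 − 1.2 = 0.8.
Because errors are independent across components, Cov(Tᵢ,Tⱼ) = Cov(Xᵢ,Xⱼ); the off-diagonal part of the true-score variance is the same as above.
True-score variance = [0.90 + 0.80] − 1.2 = 1.7 − 1.2 = 0.5.
Reliability = 0.5 / 0.8 = 0.625.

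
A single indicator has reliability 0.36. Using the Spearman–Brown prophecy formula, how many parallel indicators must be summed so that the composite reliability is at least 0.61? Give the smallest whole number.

3

k ≥ ρ*(1−ρ₁)/(ρ₁(1−ρ*)) = 0.61·0.64 / (0.36·0.39) = 2.781.
Smallest integer k = 3.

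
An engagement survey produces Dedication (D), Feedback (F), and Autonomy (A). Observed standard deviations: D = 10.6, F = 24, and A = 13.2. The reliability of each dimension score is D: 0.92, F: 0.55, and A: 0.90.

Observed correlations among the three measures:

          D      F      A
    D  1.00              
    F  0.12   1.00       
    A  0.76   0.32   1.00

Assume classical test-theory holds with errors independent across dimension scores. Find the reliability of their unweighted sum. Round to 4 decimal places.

Var(D+F+A) = 10.6² + 24² + 13.2² + 2·[10.6·24·0.12 + 10.6·13.2·0.76 + 24·13.2·0.32] = 862.6 + 476.486 = 1339.09.
Under uncorrelated errors the observed covariances equal the true-score covariances, so only the own-variance terms attenuate.
True-score variance = [10.6²·0.92 + 24²·0.55 + 13.2²·0.90] + 476.486 = 576.987 + 476.486 = 1053.47.
Reliability = 1053.47 / 1339.09 = 0.7867.

0.7867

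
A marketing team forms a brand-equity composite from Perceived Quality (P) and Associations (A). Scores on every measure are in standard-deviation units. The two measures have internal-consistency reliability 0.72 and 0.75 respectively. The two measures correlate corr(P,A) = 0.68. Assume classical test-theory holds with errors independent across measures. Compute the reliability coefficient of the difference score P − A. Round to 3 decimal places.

Var(P−A) = 1 + 1 − 2·0.68 = 2 − 1.36 = 0.64.
Under uncorrelated errors the observed covariances equal the true-score covariances, so only the own-variance terms attenuate.
True-score variance = [0.72 + 0.75] − 1.36 = 1.47 − 1.36 = 0.11.
Reliability = 0.11 / 0.64 = 0.172.

0.172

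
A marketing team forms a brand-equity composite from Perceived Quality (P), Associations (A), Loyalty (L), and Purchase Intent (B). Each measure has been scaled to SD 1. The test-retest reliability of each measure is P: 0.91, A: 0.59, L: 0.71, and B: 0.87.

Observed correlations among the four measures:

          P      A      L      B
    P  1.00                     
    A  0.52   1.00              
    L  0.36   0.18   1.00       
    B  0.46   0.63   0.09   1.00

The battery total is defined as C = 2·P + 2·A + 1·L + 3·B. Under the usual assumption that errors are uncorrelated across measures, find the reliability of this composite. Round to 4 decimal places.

Var(C) = 2² + 2² + 1 + 3² + 2·[4·0.52 + 2·0.36 + 6·0.46 + 2·0.18 + 6·0.63 + 3·0.09] = 18 + 19.94 = 37.94.
With uncorrelated errors the cross-covariances are all true-score covariance, so they carry over unchanged; only the diagonal terms shrink to ρᵢσᵢ².
True-score variance = [2²·0.91 + 2²·0.59 + 0.71 + 3²·0.87] + 19.94 = 14.54 + 19.94 = 34.48.
Reliability = 34.48 / 37.94 = 0.9088.

0.9088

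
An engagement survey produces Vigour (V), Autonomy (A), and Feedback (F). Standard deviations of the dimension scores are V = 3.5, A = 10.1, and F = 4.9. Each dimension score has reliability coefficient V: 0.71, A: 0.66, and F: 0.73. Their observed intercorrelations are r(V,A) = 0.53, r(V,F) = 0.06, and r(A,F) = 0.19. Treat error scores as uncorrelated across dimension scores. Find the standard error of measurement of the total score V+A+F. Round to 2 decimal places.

6.69

Var(total) = 138.27 + 58.3352 = 196.605.
True-score variance = 93.5514 + 58.3352 = 151.887, so reliability = 0.7725.
Error variance = 196.605 − 151.887 = 44.7186; SEM = √44.7186 = 6.69.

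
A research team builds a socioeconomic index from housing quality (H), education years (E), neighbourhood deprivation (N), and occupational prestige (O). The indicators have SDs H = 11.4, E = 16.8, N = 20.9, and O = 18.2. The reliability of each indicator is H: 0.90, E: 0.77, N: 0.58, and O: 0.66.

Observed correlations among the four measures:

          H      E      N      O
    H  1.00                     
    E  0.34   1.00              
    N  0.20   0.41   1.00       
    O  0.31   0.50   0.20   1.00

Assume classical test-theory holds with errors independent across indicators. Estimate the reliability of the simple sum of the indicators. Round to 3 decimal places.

Var(H+E+N+O) = 11.4² + 16.8² + 20.9² + 18.2² + 2·[11.4·16.8·0.34 + 11.4·20.9·0.20 + 11.4·18.2·0.31 + 16.8·20.9·0.41 + 16.8·18.2·0.50 + 20.9·18.2·0.20] = 1180.25 + 1100.01 = 2280.26.
Because errors are independent across components, Cov(Tᵢ,Tⱼ) = Cov(Xᵢ,Xⱼ); the off-diagonal part of the true-score variance is the same as above.
True-score variance = [11.4²·0.90 + 16.8²·0.77 + 20.9²·0.58 + 18.2²·0.66] + 1100.01 = 806.257 + 1100.01 = 1906.26.
Reliability = 1906.26 / 2280.26 = 0.836.

0.836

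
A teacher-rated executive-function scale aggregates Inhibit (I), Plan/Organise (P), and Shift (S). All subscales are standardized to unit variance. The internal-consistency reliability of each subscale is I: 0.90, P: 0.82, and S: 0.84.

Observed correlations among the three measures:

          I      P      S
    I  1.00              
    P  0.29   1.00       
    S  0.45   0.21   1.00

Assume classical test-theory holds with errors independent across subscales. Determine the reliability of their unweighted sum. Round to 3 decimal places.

Var(I+P+S) = 3 + 2·[0.29 + 0.45 + 0.21] = 3 + 1.9 = 4.9.
Under uncorrelated errors the observed covariances equal the true-score covariances, so only the own-variance terms attenuate.
True-score variance = [0.90 + 0.82 + 0.84] + 1.9 = 2.56 + 1.9 = 4.46.
Reliability = 4.46 / 4.9 = 0.910.

0.910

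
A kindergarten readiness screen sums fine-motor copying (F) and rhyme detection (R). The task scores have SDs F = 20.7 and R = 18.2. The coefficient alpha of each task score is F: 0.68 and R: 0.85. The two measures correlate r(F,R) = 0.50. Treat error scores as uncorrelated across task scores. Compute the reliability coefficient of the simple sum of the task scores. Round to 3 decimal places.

0.836

Var(F+R) = 20.7² + 18.2² + 2·[20.7·18.2·0.50] = 759.73 + 376.74 = 1136.47.
With uncorrelated errors the cross-covariances are all true-score covariance, so they carry over unchanged; only the diagonal terms shrink to ρᵢσᵢ².
True-score variance = [20.7²·0.68 + 18.2²·0.85] + 376.74 = 572.927 + 376.74 = 949.667.
Reliability = 949.667 / 1136.47 = 0.836.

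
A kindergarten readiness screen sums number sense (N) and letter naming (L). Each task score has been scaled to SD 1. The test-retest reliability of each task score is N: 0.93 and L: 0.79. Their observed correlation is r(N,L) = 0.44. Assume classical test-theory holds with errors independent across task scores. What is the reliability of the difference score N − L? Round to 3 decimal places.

0.750

Var(N−L) = 1 + 1 − 2·0.44 = 2 − 0.88 = 1.12.
Under uncorrelated errors the observed covariances equal the true-score covariances, so only the own-variance terms attenuate.
True-score variance = [0.93 + 0.79] − 0.88 = 1.72 − 0.88 = 0.84.
Reliability = 0.84 / 1.12 = 0.750.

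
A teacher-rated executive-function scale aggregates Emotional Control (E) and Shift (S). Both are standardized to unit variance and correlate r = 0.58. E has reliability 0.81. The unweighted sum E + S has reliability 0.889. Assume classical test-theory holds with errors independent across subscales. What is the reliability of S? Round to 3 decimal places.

Var(E+S) = 2 + 2·0.58 = 3.160.
True-score variance = ρ_E + ρ_S + 2·0.58, so 0.889 = (0.81 + ρ_S + 1.16) / 3.160.
ρ_S = 0.889·3.160 − 0.81 − 1.16 = 0.839.

0.839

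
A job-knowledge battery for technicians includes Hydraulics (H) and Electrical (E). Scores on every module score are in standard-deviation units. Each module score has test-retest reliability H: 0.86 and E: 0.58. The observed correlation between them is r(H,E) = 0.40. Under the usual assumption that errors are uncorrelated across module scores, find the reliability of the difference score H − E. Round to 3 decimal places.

0.533

Var(H−E) = 1 + 1 − 2·0.40 = 2 − 0.8 = 1.2.
Because errors are independent across components, Cov(Tᵢ,Tⱼ) = Cov(Xᵢ,Xⱼ); the off-diagonal part of the true-score variance is the same as above.
True-score variance = [0.86 + 0.58] − 0.8 = 1.44 − 0.8 = 0.64.
Reliability = 0.64 / 1.2 = 0.533.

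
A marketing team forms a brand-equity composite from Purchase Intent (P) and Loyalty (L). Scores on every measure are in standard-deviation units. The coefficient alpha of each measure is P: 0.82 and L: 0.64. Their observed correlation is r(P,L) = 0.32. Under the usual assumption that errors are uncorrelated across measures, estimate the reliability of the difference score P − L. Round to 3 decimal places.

0.603

Var(P−L) = 1 + 1 − 2·0.32 = 2 − 0.64 = 1.36.
Under uncorrelated errors the observed covariances equal the true-score covariances, so only the own-variance terms attenuate.
True-score variance = [0.82 + 0.64] − 0.64 = 1.46 − 0.64 = 0.82.
Reliability = 0.82 / 1.36 = 0.603.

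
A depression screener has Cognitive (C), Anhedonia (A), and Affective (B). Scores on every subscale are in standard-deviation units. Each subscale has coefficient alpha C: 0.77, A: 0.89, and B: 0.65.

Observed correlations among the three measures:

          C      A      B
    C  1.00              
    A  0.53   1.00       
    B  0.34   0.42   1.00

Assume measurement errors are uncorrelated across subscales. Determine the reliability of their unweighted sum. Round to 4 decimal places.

0.8763

Var(C+A+B) = 3 + 2·[0.53 + 0.34 + 0.42] = 3 + 2.58 = 5.58.
Because errors are independent across components, Cov(Tᵢ,Tⱼ) = Cov(Xᵢ,Xⱼ); the off-diagonal part of the true-score variance is the same as above.
True-score variance = [0.77 + 0.89 + 0.65] + 2.58 = 2.31 + 2.58 = 4.89.
Reliability = 4.89 / 5.58 = 0.8763.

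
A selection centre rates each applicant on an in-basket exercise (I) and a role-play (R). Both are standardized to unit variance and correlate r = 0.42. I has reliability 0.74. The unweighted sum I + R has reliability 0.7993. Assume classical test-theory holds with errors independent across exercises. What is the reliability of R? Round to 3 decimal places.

0.690

Var(I+R) = 2 + 2·0.42 = 2.840.
True-score variance = ρ_I + ρ_R + 2·0.42, so 0.7993 = (0.74 + ρ_R + 0.84) / 2.840.
ρ_R = 0.7993·2.840 − 0.74 − 0.84 = 0.690.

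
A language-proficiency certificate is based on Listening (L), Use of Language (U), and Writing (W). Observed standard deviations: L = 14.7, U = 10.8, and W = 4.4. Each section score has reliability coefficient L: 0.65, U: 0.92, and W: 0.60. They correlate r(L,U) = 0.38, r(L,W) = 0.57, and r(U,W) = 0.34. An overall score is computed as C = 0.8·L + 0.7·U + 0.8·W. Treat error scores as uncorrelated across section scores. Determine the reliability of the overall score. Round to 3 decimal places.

Var(C) = 0.8²·14.7² + 0.7²·10.8² + 0.8²·4.4² + 2·[0.56·14.7·10.8·0.38 + 0.64·14.7·4.4·0.57 + 0.56·10.8·4.4·0.34] = 207.842 + 132.854 = 340.696.
Because errors are independent across components, Cov(Tᵢ,Tⱼ) = Cov(Xᵢ,Xⱼ); the off-diagonal part of the true-score variance is the same as above.
True-score variance = [0.8²·14.7²·0.65 + 0.7²·10.8²·0.92 + 0.8²·4.4²·0.60] + 132.854 = 149.909 + 132.854 = 282.763.
Reliability = 282.763 / 340.696 = 0.830.

0.830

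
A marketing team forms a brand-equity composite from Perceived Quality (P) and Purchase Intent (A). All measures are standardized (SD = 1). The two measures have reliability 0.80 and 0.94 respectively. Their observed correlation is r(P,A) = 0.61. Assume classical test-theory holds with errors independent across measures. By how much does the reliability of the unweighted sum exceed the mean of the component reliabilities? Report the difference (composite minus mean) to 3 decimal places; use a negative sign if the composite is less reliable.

0.049

Var(sum) = 2 + 1.22 = 3.22; true-score variance = 1.74 + 1.22 = 2.96; composite reliability = 0.9193.
Mean component reliability = 0.8700.
Difference = 0.9193 − 0.8700 = 0.049.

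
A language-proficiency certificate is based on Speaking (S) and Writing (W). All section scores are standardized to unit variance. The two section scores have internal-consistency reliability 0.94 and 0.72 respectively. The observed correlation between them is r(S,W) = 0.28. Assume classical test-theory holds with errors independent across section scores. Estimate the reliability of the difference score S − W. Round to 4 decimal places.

Var(S−W) = 1 + 1 − 2·0.28 = 2 − 0.56 = 1.44.
Because errors are independent across components, Cov(Tᵢ,Tⱼ) = Cov(Xᵢ,Xⱼ); the off-diagonal part of the true-score variance is the same as above.
True-score variance = [0.94 + 0.72] − 0.56 = 1.66 − 0.56 = 1.1.
Reliability = 1.1 / 1.44 = 0.7639.

0.7639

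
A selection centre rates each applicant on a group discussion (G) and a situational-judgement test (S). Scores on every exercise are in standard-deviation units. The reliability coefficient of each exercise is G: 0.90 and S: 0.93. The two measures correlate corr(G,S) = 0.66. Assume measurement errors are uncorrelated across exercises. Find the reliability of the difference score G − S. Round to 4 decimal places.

0.7500

Var(G−S) = 1 + 1 − 2·0.66 = 2 − 1.32 = 0.68.
With uncorrelated errors the cross-covariances are all true-score covariance, so they carry over unchanged; only the diagonal terms shrink to ρᵢσᵢ².
True-score variance = [0.90 + 0.93] − 1.32 = 1.83 − 1.32 = 0.51.
Reliability = 0.51 / 0.68 = 0.7500.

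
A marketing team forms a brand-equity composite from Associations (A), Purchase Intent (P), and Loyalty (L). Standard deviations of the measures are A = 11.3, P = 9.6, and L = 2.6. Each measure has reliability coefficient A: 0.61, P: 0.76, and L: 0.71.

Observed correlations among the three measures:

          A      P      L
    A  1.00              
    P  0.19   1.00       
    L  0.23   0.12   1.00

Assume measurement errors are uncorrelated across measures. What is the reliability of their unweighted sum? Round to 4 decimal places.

0.7429

Var(A+P+L) = 11.3² + 9.6² + 2.6² + 2·[11.3·9.6·0.19 + 11.3·2.6·0.23 + 9.6·2.6·0.12] = 226.61 + 60.7276 = 287.338.
With uncorrelated errors the cross-covariances are all true-score covariance, so they carry over unchanged; only the diagonal terms shrink to ρᵢσᵢ².
True-score variance = [11.3²·0.61 + 9.6²·0.76 + 2.6²·0.71] + 60.7276 = 152.732 + 60.7276 = 213.46.
Reliability = 213.46 / 287.338 = 0.7429.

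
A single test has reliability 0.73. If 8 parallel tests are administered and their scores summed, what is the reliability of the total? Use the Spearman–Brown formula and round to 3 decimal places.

0.956

ρ_k = kρ / (1 + (k−1)ρ) = 8·0.73 / (1 + 7·0.73) = 5.840 / 6.110 = 0.956.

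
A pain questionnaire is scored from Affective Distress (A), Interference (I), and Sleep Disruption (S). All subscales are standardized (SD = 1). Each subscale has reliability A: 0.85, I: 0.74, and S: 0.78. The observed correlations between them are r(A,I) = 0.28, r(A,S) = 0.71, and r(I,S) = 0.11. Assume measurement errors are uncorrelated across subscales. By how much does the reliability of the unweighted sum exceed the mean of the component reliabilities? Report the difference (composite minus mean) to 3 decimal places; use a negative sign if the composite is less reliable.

0.089

Var(sum) = 3 + 2.2 = 5.2; true-score variance = 2.37 + 2.2 = 4.57; composite reliability = 0.8788.
Mean component reliability = 0.7900.
Difference = 0.8788 − 0.7900 = 0.089.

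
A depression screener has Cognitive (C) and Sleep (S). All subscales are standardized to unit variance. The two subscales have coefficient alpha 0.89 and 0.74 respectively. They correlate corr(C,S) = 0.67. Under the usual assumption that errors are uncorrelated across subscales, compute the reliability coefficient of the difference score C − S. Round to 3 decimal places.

Var(C−S) = 1 + 1 − 2·0.67 = 2 − 1.34 = 0.66.
Because errors are independent across components, Cov(Tᵢ,Tⱼ) = Cov(Xᵢ,Xⱼ); the off-diagonal part of the true-score variance is the same as above.
True-score variance = [0.89 + 0.74] − 1.34 = 1.63 − 1.34 = 0.29.
Reliability = 0.29 / 0.66 = 0.439.

0.439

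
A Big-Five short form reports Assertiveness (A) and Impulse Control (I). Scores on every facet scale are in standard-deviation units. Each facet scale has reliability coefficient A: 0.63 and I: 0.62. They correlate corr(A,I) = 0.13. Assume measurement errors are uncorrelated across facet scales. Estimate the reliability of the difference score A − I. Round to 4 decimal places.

Var(A−I) = 1 + 1 − 2·0.13 = 2 − 0.26 = 1.74.
Because errors are independent across components, Cov(Tᵢ,Tⱼ) = Cov(Xᵢ,Xⱼ); the off-diagonal part of the true-score variance is the same as above.
True-score variance = [0.63 + 0.62] − 0.26 = 1.25 − 0.26 = 0.99.
Reliability = 0.99 / 1.74 = 0.5690.

0.5690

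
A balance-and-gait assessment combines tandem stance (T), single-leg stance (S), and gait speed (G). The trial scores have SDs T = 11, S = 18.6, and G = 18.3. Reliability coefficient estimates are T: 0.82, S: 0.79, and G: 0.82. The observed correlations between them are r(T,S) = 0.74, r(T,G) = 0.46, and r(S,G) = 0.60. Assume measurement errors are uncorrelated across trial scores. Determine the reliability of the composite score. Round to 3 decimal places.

0.909

Var(T+S+G) = 11² + 18.6² + 18.3² + 2·[11·18.6·0.74 + 11·18.3·0.46 + 18.6·18.3·0.60] = 801.85 + 896.46 = 1698.31.
Under uncorrelated errors the observed covariances equal the true-score covariances, so only the own-variance terms attenuate.
True-score variance = [11²·0.82 + 18.6²·0.79 + 18.3²·0.82] + 896.46 = 647.138 + 896.46 = 1543.6.
Reliability = 1543.6 / 1698.31 = 0.909.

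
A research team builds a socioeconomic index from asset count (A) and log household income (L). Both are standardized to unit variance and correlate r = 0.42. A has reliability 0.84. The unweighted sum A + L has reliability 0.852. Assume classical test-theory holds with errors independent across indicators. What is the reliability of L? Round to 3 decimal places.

0.740

Var(A+L) = 2 + 2·0.42 = 2.840.
True-score variance = ρ_A + ρ_L + 2·0.42, so 0.852 = (0.84 + ρ_L + 0.84) / 2.840.
ρ_L = 0.852·2.840 − 0.84 − 0.84 = 0.740.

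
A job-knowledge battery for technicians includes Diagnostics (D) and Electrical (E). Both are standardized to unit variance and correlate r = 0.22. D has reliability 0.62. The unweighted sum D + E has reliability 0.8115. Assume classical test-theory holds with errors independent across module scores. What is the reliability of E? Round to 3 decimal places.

0.920

Var(D+E) = 2 + 2·0.22 = 2.440.
True-score variance = ρ_D + ρ_E + 2·0.22, so 0.8115 = (0.62 + ρ_E + 0.44) / 2.440.
ρ_E = 0.8115·2.440 − 0.62 − 0.44 = 0.920.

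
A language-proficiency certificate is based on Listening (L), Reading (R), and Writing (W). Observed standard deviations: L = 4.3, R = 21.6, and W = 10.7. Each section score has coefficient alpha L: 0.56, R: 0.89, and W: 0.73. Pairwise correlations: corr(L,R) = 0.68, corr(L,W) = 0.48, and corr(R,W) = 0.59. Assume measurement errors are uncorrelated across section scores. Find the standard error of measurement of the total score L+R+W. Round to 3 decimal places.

9.506

Var(total) = 599.54 + 443.208 = 1042.75.
True-score variance = 509.171 + 443.208 = 952.379, so reliability = 0.9133.
Error variance = 1042.75 − 952.379 = 90.3695; SEM = √90.3695 = 9.506.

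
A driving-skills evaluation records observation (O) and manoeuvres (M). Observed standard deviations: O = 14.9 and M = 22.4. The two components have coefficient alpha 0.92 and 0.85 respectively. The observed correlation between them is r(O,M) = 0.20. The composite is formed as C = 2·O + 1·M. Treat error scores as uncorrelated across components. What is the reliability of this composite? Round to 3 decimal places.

Var(C) = 2²·14.9² + 22.4² + 2·[2·14.9·22.4·0.20] = 1389.8 + 267.008 = 1656.81.
Under uncorrelated errors the observed covariances equal the true-score covariances, so only the own-variance terms attenuate.
True-score variance = [2²·14.9²·0.92 + 22.4²·0.85] + 267.008 = 1243.49 + 267.008 = 1510.5.
Reliability = 1510.5 / 1656.81 = 0.912.

0.912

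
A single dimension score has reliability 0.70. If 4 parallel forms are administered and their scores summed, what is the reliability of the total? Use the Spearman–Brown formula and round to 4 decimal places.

ρ_k = kρ / (1 + (k−1)ρ) = 4·0.70 / (1 + 3·0.70) = 2.800 / 3.100 = 0.9032.

0.9032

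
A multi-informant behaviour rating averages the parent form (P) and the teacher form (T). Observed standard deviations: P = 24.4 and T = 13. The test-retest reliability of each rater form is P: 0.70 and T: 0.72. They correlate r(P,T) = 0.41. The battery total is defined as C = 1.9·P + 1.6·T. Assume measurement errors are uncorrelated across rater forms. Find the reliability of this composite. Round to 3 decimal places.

0.773

Var(C) = 1.9²·24.4² + 1.6²·13² + 2·[3.04·24.4·13·0.41] = 2581.89 + 790.716 = 3372.61.
Under uncorrelated errors the observed covariances equal the true-score covariances, so only the own-variance terms attenuate.
True-score variance = [1.9²·24.4²·0.70 + 1.6²·13²·0.72] + 790.716 = 1815.98 + 790.716 = 2606.69.
Reliability = 2606.69 / 3372.61 = 0.773.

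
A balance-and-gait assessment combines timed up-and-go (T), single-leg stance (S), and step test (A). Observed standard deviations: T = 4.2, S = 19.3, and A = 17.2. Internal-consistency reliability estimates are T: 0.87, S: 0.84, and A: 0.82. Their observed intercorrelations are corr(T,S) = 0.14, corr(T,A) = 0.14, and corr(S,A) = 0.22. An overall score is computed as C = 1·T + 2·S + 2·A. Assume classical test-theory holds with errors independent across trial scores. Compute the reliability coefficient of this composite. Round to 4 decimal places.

0.8650

Var(C) = 4.2² + 2²·19.3² + 2²·17.2² + 2·[2·4.2·19.3·0.14 + 2·4.2·17.2·0.14 + 4·19.3·17.2·0.22] = 2690.96 + 670.098 = 3361.06.
Because errors are independent across components, Cov(Tᵢ,Tⱼ) = Cov(Xᵢ,Xⱼ); the off-diagonal part of the true-score variance is the same as above.
True-score variance = [4.2²·0.87 + 2²·19.3²·0.84 + 2²·17.2²·0.82] + 670.098 = 2237.27 + 670.098 = 2907.37.
Reliability = 2907.37 / 3361.06 = 0.8650.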